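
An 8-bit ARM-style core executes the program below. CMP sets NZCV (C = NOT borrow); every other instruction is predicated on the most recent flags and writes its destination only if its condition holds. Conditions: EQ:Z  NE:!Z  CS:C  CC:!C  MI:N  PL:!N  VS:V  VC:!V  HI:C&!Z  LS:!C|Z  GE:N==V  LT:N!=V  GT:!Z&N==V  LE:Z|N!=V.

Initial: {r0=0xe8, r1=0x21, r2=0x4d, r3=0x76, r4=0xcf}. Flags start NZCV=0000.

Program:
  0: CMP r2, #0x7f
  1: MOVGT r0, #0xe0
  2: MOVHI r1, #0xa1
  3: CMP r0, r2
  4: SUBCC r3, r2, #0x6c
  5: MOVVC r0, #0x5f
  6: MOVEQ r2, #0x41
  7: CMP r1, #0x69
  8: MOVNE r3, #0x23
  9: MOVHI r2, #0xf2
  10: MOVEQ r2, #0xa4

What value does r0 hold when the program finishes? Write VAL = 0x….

VAL = 0x5f

[0] flags=1000 → (cmp)
[1] flags=1000 GT?F → skip
[2] flags=1000 HI?F → skip
[3] flags=1010 → (cmp)
[4] flags=1010 CC?F → skip
[5] flags=1010 VC?T → r0=0x5f
[6] flags=1010 EQ?F → skip
[7] flags=1000 → (cmp)
[8] flags=1000 NE?T → r3=0x23
[9] flags=1000 HI?F → skip
[10] flags=1000 EQ?F → skip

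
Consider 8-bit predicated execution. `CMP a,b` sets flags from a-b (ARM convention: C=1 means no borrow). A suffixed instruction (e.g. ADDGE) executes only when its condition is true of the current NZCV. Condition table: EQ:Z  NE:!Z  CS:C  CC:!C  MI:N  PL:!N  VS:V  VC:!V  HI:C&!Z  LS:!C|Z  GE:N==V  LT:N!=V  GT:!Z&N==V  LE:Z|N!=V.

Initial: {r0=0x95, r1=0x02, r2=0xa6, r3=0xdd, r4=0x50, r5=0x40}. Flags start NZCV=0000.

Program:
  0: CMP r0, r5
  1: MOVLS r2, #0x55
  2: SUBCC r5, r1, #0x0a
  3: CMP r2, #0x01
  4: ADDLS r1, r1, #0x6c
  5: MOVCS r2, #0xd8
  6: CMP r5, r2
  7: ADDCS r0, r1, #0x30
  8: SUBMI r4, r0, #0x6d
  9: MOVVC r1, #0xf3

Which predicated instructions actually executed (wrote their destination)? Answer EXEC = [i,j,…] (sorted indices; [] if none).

[0] flags=0011 → (cmp)
[1] flags=0011 LS?F → skip
[2] flags=0011 CC?F → skip
[3] flags=1010 → (cmp)
[4] flags=1010 LS?F → skip
[5] flags=1010 CS?T → r2=0xd8
[6] flags=0000 → (cmp)
[7] flags=0000 CS?F → skip
[8] flags=0000 MI?F → skip
[9] flags=0000 VC?T → r1=0xf3

EXEC = [5,9]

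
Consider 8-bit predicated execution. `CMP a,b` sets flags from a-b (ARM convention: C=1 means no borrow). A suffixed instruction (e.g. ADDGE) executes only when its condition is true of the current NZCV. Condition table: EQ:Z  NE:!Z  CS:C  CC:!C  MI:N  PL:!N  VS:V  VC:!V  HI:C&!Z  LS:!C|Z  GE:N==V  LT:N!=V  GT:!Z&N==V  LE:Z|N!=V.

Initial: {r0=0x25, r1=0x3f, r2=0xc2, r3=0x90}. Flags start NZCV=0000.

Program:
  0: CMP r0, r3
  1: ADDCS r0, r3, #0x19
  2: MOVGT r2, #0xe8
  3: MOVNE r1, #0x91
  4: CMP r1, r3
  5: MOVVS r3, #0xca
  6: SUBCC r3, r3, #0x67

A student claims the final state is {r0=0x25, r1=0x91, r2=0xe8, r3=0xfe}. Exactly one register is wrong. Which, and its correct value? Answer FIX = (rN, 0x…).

FIX = (r3, 0x90)

[0] flags=1001 → (cmp)
[1] flags=1001 CS?F → skip
[2] flags=1001 GT?T → r2=0xe8
[3] flags=1001 NE?T → r1=0x91
[4] flags=0010 → (cmp)
[5] flags=0010 VS?F → skip
[6] flags=0010 CC?F → skip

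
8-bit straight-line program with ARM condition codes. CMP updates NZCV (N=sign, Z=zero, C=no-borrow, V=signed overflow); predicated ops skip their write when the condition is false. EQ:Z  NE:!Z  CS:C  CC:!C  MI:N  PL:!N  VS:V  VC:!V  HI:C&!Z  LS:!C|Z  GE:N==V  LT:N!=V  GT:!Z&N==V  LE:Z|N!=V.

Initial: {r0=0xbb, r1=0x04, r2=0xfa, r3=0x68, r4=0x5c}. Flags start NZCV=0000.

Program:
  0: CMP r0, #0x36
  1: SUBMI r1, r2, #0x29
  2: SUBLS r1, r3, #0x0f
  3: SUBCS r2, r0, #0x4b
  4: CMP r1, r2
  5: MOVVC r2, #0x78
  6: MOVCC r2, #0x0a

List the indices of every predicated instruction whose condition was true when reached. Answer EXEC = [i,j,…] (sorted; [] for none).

0: ✓ CMP  NZCV=1010
1: ✓ SUBMI  r1←0xd1
2: · SUBLS
3: ✓ SUBCS  r2←0x70
4: ✓ CMP  NZCV=0011
5: · MOVVC
6: · MOVCC

EXEC = [1,3]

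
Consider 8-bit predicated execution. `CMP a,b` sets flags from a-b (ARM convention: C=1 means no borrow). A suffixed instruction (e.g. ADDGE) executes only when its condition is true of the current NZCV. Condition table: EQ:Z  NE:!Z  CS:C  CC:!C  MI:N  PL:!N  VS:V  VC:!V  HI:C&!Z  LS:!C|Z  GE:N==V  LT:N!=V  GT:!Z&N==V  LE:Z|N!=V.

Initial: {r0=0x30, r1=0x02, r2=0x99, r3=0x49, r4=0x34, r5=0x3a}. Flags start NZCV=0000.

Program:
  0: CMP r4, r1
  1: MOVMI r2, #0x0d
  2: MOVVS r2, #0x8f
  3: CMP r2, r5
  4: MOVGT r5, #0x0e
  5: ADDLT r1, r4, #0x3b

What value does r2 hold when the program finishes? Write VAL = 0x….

0: ✓ CMP  NZCV=0010
1: · MOVMI
2: · MOVVS
3: ✓ CMP  NZCV=0011
4: · MOVGT
5: ✓ ADDLT  r1←0x6f

VAL = 0x99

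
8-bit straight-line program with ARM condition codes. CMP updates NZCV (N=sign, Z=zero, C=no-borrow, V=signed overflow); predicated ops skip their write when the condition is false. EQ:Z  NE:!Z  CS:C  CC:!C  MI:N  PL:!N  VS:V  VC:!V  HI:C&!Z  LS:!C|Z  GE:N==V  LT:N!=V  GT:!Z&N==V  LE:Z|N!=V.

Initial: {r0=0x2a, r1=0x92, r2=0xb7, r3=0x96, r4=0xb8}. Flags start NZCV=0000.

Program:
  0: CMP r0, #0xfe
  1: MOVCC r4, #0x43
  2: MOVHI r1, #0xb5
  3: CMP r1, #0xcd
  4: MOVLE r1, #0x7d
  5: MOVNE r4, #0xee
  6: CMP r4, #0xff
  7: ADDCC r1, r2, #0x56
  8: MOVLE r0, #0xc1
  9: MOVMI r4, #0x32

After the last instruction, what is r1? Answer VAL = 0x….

[0] flags=0000 → (cmp)
[1] flags=0000 CC?T → r4=0x43
[2] flags=0000 HI?F → skip
[3] flags=1000 → (cmp)
[4] flags=1000 LE?T → r1=0x7d
[5] flags=1000 NE?T → r4=0xee
[6] flags=1000 → (cmp)
[7] flags=1000 CC?T → r1=0x0d
[8] flags=1000 LE?T → r0=0xc1
[9] flags=1000 MI?T → r4=0x32

VAL = 0x0d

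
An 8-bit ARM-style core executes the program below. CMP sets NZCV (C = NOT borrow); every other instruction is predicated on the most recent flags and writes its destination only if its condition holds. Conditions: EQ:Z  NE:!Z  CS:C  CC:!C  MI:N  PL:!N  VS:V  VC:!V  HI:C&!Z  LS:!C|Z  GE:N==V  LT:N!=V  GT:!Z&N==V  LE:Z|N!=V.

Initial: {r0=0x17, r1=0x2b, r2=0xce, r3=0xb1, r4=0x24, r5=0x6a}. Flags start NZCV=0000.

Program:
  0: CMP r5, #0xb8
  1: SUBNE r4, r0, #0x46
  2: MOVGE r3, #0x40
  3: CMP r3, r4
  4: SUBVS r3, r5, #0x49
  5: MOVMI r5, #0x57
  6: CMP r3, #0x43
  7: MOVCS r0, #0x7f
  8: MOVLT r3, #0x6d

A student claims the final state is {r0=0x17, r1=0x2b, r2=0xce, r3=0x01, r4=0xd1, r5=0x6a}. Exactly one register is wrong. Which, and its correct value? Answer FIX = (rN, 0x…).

[0] flags=1001 → (cmp)
[1] flags=1001 NE?T → r4=0xd1
[2] flags=1001 GE?T → r3=0x40
[3] flags=0000 → (cmp)
[4] flags=0000 VS?F → skip
[5] flags=0000 MI?F → skip
[6] flags=1000 → (cmp)
[7] flags=1000 CS?F → skip
[8] flags=1000 LT?T → r3=0x6d

FIX = (r3, 0x6d)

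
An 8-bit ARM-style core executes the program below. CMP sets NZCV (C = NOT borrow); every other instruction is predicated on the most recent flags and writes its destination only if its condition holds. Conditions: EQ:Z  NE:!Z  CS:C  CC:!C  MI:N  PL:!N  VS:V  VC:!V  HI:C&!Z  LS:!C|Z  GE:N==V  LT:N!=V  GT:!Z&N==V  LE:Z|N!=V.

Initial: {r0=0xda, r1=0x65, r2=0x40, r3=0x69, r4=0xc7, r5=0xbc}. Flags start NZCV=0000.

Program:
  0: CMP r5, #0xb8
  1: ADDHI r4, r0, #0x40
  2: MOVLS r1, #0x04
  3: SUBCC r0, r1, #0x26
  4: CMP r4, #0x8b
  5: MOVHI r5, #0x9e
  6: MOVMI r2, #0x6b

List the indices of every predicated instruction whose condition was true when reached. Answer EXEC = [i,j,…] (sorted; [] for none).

EXEC = [1,6]

0: ✓ CMP  NZCV=0010
1: ✓ ADDHI  r4←0x1a
2: · MOVLS
3: · SUBCC
4: ✓ CMP  NZCV=1001
5: · MOVHI
6: ✓ MOVMI  r2←0x6b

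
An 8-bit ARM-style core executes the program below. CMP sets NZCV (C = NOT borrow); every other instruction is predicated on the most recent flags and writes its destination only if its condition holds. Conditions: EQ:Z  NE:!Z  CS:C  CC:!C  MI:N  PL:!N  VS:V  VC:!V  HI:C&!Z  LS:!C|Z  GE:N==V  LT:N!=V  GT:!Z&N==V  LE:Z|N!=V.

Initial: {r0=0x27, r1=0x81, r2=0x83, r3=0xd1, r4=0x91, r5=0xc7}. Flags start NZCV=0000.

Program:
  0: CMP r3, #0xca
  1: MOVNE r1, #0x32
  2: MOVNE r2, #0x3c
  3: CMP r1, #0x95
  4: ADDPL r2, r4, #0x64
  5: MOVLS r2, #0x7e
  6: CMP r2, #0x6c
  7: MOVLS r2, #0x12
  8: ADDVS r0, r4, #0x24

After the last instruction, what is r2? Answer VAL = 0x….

[0] flags=0010 → (cmp)
[1] flags=0010 NE?T → r1=0x32
[2] flags=0010 NE?T → r2=0x3c
[3] flags=1001 → (cmp)
[4] flags=1001 PL?F → skip
[5] flags=1001 LS?T → r2=0x7e
[6] flags=0010 → (cmp)
[7] flags=0010 LS?F → skip
[8] flags=0010 VS?F → skip

VAL = 0x7e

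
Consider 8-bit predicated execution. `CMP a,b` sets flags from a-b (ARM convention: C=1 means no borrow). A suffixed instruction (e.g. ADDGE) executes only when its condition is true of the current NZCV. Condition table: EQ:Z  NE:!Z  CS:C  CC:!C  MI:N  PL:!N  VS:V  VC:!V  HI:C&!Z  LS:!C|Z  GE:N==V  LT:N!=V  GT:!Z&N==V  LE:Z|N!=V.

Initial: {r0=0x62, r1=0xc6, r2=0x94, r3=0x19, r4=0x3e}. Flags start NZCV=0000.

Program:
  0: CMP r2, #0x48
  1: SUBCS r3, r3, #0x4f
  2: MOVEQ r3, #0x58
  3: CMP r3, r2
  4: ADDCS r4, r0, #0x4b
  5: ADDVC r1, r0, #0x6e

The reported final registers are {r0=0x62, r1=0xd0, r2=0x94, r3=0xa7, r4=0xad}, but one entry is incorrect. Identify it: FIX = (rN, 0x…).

FIX = (r3, 0xca)

[0] flags=0011 → (cmp)
[1] flags=0011 CS?T → r3=0xca
[2] flags=0011 EQ?F → skip
[3] flags=0010 → (cmp)
[4] flags=0010 CS?T → r4=0xad
[5] flags=0010 VC?T → r1=0xd0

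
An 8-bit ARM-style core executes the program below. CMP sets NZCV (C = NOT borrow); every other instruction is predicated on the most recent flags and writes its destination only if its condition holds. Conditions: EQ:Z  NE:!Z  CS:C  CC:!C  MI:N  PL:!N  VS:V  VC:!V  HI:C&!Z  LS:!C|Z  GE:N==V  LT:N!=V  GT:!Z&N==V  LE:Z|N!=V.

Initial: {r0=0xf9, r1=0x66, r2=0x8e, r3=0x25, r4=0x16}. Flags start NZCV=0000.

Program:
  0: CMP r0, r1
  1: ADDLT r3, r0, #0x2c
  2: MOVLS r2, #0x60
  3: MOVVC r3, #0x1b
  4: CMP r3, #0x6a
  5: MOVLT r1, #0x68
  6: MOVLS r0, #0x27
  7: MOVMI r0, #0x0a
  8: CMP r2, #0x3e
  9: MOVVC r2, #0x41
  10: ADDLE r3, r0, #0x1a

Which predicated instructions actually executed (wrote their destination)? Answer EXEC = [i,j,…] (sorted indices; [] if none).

EXEC = [1,3,5,6,7,10]

0: ✓ CMP  NZCV=1010
1: ✓ ADDLT  r3←0x25
2: · MOVLS
3: ✓ MOVVC  r3←0x1b
4: ✓ CMP  NZCV=1000
5: ✓ MOVLT  r1←0x68
6: ✓ MOVLS  r0←0x27
7: ✓ MOVMI  r0←0x0a
8: ✓ CMP  NZCV=0011
9: · MOVVC
10: ✓ ADDLE  r3←0x24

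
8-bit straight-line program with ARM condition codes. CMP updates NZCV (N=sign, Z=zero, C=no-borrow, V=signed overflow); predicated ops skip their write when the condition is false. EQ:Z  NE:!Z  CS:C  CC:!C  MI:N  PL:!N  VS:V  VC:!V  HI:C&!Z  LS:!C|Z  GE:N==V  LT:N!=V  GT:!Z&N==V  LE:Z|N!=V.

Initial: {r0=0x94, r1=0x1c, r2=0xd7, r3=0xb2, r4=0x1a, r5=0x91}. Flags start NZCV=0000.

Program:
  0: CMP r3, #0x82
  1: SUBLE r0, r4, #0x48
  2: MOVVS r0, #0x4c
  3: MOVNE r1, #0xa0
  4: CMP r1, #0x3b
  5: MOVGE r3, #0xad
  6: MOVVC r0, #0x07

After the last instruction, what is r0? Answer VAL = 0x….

VAL = 0x94

[0] flags=0010 → (cmp)
[1] flags=0010 LE?F → skip
[2] flags=0010 VS?F → skip
[3] flags=0010 NE?T → r1=0xa0
[4] flags=0011 → (cmp)
[5] flags=0011 GE?F → skip
[6] flags=0011 VC?F → skip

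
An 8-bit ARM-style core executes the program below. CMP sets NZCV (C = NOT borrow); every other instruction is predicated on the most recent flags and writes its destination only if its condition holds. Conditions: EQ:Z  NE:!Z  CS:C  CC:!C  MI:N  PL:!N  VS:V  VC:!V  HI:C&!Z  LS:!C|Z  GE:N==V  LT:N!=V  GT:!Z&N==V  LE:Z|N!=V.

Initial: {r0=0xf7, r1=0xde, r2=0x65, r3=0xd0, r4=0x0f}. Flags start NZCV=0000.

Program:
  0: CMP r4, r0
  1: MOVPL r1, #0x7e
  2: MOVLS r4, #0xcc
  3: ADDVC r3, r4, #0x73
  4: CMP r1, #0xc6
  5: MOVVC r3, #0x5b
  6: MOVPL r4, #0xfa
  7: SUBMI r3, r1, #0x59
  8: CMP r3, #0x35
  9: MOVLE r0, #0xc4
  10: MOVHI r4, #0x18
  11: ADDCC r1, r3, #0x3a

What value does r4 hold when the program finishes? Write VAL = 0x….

VAL = 0xcc

[0] flags=0000 → (cmp)
[1] flags=0000 PL?T → r1=0x7e
[2] flags=0000 LS?T → r4=0xcc
[3] flags=0000 VC?T → r3=0x3f
[4] flags=1001 → (cmp)
[5] flags=1001 VC?F → skip
[6] flags=1001 PL?F → skip
[7] flags=1001 MI?T → r3=0x25
[8] flags=1000 → (cmp)
[9] flags=1000 LE?T → r0=0xc4
[10] flags=1000 HI?F → skip
[11] flags=1000 CC?T → r1=0x5f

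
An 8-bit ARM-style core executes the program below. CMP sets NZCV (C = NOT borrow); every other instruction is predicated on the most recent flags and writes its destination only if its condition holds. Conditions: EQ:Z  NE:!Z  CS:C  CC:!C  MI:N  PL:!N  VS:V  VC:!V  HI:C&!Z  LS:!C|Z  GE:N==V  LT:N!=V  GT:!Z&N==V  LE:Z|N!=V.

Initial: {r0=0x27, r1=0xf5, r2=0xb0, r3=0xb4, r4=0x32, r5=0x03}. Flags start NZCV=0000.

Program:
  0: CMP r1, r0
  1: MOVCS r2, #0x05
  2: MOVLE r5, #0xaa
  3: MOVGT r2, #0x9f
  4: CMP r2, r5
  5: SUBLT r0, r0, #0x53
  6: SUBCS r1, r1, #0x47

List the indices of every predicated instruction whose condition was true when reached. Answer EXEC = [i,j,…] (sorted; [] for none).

[0] flags=1010 → (cmp)
[1] flags=1010 CS?T → r2=0x05
[2] flags=1010 LE?T → r5=0xaa
[3] flags=1010 GT?F → skip
[4] flags=0000 → (cmp)
[5] flags=0000 LT?F → skip
[6] flags=0000 CS?F → skip

EXEC = [1,2]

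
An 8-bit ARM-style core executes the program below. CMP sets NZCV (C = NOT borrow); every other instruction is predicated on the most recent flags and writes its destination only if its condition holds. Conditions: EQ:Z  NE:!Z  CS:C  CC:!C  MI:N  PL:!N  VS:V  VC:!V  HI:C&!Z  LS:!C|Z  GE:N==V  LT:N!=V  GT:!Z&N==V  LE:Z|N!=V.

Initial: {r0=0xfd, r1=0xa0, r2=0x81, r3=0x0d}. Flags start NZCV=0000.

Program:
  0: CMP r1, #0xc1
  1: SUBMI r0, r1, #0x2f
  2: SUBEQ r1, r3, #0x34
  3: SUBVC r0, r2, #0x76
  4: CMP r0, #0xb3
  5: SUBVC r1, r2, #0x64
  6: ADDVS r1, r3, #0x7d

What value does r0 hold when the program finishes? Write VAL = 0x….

[0] flags=1000 → (cmp)
[1] flags=1000 MI?T → r0=0x71
[2] flags=1000 EQ?F → skip
[3] flags=1000 VC?T → r0=0x0b
[4] flags=0000 → (cmp)
[5] flags=0000 VC?T → r1=0x1d
[6] flags=0000 VS?F → skip

VAL = 0x0b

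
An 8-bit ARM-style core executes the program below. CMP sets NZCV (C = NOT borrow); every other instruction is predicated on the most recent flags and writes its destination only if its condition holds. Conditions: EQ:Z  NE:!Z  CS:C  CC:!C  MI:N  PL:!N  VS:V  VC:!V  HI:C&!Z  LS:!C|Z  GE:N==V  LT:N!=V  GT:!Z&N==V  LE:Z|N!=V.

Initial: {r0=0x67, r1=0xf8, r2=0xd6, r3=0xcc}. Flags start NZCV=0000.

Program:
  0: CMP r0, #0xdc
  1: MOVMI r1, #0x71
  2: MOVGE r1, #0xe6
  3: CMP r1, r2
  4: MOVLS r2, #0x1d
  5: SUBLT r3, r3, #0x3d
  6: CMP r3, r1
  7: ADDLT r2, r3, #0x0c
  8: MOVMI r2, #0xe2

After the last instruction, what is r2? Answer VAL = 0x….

[0] flags=1001 → (cmp)
[1] flags=1001 MI?T → r1=0x71
[2] flags=1001 GE?T → r1=0xe6
[3] flags=0010 → (cmp)
[4] flags=0010 LS?F → skip
[5] flags=0010 LT?F → skip
[6] flags=1000 → (cmp)
[7] flags=1000 LT?T → r2=0xd8
[8] flags=1000 MI?T → r2=0xe2

VAL = 0xe2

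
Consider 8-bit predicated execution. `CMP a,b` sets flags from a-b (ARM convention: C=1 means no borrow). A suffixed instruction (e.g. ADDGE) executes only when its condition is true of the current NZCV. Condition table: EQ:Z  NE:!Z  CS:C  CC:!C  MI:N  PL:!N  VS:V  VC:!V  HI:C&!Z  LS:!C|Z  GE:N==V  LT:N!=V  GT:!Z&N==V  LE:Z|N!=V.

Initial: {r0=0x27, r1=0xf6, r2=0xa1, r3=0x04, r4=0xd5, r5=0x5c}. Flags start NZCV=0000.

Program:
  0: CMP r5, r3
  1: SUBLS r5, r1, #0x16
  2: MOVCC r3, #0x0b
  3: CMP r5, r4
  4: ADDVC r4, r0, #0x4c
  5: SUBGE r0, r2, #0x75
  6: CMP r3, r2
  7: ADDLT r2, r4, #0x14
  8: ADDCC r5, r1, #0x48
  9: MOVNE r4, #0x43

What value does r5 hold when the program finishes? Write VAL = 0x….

VAL = 0x3e

[0] flags=0010 → (cmp)
[1] flags=0010 LS?F → skip
[2] flags=0010 CC?F → skip
[3] flags=1001 → (cmp)
[4] flags=1001 VC?F → skip
[5] flags=1001 GE?T → r0=0x2c
[6] flags=0000 → (cmp)
[7] flags=0000 LT?F → skip
[8] flags=0000 CC?T → r5=0x3e
[9] flags=0000 NE?T → r4=0x43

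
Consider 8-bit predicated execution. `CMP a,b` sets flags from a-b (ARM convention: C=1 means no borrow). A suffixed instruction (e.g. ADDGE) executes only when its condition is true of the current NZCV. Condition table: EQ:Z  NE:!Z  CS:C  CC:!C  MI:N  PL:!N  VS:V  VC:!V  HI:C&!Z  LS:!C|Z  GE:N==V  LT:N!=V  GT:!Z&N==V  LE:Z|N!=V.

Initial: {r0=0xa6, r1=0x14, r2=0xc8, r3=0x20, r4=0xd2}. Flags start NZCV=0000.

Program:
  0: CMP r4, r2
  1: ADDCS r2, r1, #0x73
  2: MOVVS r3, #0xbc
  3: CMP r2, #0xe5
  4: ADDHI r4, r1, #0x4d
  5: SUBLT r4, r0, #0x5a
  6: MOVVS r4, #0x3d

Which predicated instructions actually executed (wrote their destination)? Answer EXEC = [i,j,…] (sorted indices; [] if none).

[0] flags=0010 → (cmp)
[1] flags=0010 CS?T → r2=0x87
[2] flags=0010 VS?F → skip
[3] flags=1000 → (cmp)
[4] flags=1000 HI?F → skip
[5] flags=1000 LT?T → r4=0x4c
[6] flags=1000 VS?F → skip

EXEC = [1,5]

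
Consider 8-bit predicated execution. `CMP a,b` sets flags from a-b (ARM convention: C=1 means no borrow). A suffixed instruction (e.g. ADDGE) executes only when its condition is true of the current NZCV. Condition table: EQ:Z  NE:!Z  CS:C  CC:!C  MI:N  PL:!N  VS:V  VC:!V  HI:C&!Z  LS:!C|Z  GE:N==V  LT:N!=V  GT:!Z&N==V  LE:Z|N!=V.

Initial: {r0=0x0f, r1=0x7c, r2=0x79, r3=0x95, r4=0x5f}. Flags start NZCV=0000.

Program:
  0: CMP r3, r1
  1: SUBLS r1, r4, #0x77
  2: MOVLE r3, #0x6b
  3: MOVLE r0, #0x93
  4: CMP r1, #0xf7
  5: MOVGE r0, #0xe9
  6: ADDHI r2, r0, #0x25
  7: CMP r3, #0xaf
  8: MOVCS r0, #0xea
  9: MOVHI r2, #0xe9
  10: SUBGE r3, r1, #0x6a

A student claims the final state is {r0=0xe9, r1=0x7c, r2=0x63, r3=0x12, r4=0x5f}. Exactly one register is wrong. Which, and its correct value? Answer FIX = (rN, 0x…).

FIX = (r2, 0x79)

[0] flags=0011 → (cmp)
[1] flags=0011 LS?F → skip
[2] flags=0011 LE?T → r3=0x6b
[3] flags=0011 LE?T → r0=0x93
[4] flags=1001 → (cmp)
[5] flags=1001 GE?T → r0=0xe9
[6] flags=1001 HI?F → skip
[7] flags=1001 → (cmp)
[8] flags=1001 CS?F → skip
[9] flags=1001 HI?F → skip
[10] flags=1001 GE?T → r3=0x12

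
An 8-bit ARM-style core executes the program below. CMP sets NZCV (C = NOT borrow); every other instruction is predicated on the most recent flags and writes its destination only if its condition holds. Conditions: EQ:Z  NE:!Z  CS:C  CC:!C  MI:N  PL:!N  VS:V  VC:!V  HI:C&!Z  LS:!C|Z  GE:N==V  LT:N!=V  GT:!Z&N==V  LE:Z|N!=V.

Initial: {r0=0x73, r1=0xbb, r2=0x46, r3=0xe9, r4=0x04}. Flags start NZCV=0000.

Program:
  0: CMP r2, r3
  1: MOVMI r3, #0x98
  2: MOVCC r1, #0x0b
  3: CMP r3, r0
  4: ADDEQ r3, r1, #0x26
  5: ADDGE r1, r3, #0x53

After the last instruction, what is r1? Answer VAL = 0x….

[0] flags=0000 → (cmp)
[1] flags=0000 MI?F → skip
[2] flags=0000 CC?T → r1=0x0b
[3] flags=0011 → (cmp)
[4] flags=0011 EQ?F → skip
[5] flags=0011 GE?F → skip

VAL = 0x0b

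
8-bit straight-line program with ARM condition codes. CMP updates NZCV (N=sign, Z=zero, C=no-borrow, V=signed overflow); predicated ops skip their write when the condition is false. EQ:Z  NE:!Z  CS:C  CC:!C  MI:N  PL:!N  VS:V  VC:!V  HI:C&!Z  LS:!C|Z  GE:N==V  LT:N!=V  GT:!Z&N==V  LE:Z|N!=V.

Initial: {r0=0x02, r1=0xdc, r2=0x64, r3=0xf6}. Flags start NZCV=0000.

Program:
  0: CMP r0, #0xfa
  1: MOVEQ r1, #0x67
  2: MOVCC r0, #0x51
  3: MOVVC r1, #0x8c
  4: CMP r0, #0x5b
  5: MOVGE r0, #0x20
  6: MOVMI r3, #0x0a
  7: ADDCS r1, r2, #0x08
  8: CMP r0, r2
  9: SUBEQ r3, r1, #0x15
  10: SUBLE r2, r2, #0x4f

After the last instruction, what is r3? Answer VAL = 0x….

VAL = 0x0a

[0] flags=0000 → (cmp)
[1] flags=0000 EQ?F → skip
[2] flags=0000 CC?T → r0=0x51
[3] flags=0000 VC?T → r1=0x8c
[4] flags=1000 → (cmp)
[5] flags=1000 GE?F → skip
[6] flags=1000 MI?T → r3=0x0a
[7] flags=1000 CS?F → skip
[8] flags=1000 → (cmp)
[9] flags=1000 EQ?F → skip
[10] flags=1000 LE?T → r2=0x15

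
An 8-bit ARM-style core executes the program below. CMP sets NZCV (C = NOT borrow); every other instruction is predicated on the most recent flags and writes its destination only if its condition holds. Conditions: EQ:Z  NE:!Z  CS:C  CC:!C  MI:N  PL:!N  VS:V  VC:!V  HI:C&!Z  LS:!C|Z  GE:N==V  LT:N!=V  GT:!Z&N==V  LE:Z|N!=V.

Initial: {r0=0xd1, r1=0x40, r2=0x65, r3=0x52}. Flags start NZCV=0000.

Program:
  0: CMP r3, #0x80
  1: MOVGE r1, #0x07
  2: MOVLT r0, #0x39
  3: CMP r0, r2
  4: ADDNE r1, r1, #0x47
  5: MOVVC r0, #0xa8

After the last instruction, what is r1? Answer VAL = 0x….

VAL = 0x4e

[0] flags=1001 → (cmp)
[1] flags=1001 GE?T → r1=0x07
[2] flags=1001 LT?F → skip
[3] flags=0011 → (cmp)
[4] flags=0011 NE?T → r1=0x4e
[5] flags=0011 VC?F → skip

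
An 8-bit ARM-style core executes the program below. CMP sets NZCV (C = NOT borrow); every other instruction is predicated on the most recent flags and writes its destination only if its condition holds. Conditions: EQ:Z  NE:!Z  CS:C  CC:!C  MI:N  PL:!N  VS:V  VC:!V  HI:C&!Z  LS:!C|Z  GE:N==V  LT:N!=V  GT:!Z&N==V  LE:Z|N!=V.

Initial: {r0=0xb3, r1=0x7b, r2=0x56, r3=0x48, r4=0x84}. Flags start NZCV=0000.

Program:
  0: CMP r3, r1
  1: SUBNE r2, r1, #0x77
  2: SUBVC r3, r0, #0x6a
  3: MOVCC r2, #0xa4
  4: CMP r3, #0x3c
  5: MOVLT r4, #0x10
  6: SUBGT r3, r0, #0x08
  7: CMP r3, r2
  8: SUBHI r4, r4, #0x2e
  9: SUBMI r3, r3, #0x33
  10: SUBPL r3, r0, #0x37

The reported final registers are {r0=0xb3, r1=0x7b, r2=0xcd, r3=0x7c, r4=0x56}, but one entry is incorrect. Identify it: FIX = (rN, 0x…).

FIX = (r2, 0xa4)

[0] flags=1000 → (cmp)
[1] flags=1000 NE?T → r2=0x04
[2] flags=1000 VC?T → r3=0x49
[3] flags=1000 CC?T → r2=0xa4
[4] flags=0010 → (cmp)
[5] flags=0010 LT?F → skip
[6] flags=0010 GT?T → r3=0xab
[7] flags=0010 → (cmp)
[8] flags=0010 HI?T → r4=0x56
[9] flags=0010 MI?F → skip
[10] flags=0010 PL?T → r3=0x7c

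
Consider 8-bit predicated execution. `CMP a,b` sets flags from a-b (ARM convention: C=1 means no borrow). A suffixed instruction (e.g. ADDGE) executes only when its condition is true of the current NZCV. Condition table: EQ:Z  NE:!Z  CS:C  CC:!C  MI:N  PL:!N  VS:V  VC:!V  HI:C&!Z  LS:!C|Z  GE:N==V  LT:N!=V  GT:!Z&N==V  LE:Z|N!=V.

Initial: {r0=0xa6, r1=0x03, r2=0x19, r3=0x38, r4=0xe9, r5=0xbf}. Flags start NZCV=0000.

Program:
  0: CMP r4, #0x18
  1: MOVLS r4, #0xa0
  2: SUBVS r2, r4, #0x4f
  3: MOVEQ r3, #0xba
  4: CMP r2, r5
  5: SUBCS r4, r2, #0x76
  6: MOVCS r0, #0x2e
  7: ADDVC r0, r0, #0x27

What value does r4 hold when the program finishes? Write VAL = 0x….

[0] flags=1010 → (cmp)
[1] flags=1010 LS?F → skip
[2] flags=1010 VS?F → skip
[3] flags=1010 EQ?F → skip
[4] flags=0000 → (cmp)
[5] flags=0000 CS?F → skip
[6] flags=0000 CS?F → skip
[7] flags=0000 VC?T → r0=0xcd

VAL = 0xe9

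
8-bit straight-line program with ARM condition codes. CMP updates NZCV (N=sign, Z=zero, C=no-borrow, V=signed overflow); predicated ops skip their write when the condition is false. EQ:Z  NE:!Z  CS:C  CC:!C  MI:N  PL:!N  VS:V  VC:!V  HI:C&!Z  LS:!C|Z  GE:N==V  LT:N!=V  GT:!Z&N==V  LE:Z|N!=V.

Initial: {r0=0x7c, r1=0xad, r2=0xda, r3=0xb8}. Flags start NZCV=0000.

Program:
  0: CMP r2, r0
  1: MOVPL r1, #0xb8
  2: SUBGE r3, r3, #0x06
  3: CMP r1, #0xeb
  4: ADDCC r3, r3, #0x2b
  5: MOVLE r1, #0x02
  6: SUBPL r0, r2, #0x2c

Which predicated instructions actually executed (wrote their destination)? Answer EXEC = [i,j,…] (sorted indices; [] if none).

EXEC = [1,4,5]

0: ✓ CMP  NZCV=0011
1: ✓ MOVPL  r1←0xb8
2: · SUBGE
3: ✓ CMP  NZCV=1000
4: ✓ ADDCC  r3←0xe3
5: ✓ MOVLE  r1←0x02
6: · SUBPL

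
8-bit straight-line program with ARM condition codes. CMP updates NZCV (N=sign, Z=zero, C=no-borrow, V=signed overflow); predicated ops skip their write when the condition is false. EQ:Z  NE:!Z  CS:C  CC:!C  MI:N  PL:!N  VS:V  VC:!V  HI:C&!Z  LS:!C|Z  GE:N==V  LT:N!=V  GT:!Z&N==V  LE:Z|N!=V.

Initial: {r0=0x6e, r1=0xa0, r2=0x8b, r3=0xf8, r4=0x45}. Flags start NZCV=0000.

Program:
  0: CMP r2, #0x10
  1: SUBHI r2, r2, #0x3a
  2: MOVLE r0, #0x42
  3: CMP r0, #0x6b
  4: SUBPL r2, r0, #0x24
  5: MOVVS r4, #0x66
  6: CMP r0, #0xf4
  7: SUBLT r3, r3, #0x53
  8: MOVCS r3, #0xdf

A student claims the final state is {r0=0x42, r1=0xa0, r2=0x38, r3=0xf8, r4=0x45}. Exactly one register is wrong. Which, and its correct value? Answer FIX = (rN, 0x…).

[0] flags=0011 → (cmp)
[1] flags=0011 HI?T → r2=0x51
[2] flags=0011 LE?T → r0=0x42
[3] flags=1000 → (cmp)
[4] flags=1000 PL?F → skip
[5] flags=1000 VS?F → skip
[6] flags=0000 → (cmp)
[7] flags=0000 LT?F → skip
[8] flags=0000 CS?F → skip

FIX = (r2, 0x51)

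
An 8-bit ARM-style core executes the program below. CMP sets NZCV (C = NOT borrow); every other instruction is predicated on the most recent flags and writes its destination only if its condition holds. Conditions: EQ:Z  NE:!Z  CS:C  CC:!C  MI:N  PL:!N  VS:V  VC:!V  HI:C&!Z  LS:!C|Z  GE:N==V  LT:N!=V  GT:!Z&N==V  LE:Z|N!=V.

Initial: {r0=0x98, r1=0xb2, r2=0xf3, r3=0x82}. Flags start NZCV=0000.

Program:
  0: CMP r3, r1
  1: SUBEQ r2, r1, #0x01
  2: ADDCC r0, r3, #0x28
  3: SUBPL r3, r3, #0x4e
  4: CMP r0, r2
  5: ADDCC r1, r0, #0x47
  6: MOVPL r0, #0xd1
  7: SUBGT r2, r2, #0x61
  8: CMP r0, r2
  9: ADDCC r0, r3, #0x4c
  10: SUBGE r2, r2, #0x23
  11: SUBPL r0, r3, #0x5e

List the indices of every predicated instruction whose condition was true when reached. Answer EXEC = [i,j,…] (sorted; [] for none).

0: ✓ CMP  NZCV=1000
1: · SUBEQ
2: ✓ ADDCC  r0←0xaa
3: · SUBPL
4: ✓ CMP  NZCV=1000
5: ✓ ADDCC  r1←0xf1
6: · MOVPL
7: · SUBGT
8: ✓ CMP  NZCV=1000
9: ✓ ADDCC  r0←0xce
10: · SUBGE
11: · SUBPL

EXEC = [2,5,9]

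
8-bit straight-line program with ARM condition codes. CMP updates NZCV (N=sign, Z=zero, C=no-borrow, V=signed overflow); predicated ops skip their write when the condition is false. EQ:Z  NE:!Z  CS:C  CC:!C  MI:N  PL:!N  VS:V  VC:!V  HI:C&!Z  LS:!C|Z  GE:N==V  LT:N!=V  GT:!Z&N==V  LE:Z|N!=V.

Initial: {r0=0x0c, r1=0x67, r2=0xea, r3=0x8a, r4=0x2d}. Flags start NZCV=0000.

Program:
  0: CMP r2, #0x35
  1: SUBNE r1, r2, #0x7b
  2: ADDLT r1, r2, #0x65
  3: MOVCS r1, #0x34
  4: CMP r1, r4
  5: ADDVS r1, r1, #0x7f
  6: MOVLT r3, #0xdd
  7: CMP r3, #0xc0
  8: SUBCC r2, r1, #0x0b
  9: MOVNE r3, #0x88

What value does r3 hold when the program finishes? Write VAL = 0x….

VAL = 0x88

0: ✓ CMP  NZCV=1010
1: ✓ SUBNE  r1←0x6f
2: ✓ ADDLT  r1←0x4f
3: ✓ MOVCS  r1←0x34
4: ✓ CMP  NZCV=0010
5: · ADDVS
6: · MOVLT
7: ✓ CMP  NZCV=1000
8: ✓ SUBCC  r2←0x29
9: ✓ MOVNE  r3←0x88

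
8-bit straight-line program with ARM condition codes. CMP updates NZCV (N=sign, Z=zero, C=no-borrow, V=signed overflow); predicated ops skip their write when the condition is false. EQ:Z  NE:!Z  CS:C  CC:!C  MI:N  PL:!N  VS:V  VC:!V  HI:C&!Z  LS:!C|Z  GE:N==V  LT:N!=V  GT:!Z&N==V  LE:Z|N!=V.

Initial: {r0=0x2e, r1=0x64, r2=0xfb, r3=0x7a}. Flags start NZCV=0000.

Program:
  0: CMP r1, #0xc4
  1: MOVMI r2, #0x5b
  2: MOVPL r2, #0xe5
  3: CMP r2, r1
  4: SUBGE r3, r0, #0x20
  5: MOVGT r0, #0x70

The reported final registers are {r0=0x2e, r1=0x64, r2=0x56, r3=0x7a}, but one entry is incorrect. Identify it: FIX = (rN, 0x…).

[0] flags=1001 → (cmp)
[1] flags=1001 MI?T → r2=0x5b
[2] flags=1001 PL?F → skip
[3] flags=1000 → (cmp)
[4] flags=1000 GE?F → skip
[5] flags=1000 GT?F → skip

FIX = (r2, 0x5b)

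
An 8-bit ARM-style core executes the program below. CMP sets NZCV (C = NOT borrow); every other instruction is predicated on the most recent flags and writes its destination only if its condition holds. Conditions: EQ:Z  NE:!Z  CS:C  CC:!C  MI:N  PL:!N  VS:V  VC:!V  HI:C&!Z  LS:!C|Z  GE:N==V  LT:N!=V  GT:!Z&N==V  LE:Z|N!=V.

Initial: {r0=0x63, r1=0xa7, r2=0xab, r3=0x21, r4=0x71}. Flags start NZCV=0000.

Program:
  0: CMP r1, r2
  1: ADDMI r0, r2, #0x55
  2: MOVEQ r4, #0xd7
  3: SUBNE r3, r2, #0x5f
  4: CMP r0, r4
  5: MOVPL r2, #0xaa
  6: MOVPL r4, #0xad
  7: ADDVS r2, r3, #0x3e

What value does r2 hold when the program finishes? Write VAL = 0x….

[0] flags=1000 → (cmp)
[1] flags=1000 MI?T → r0=0x00
[2] flags=1000 EQ?F → skip
[3] flags=1000 NE?T → r3=0x4c
[4] flags=1000 → (cmp)
[5] flags=1000 PL?F → skip
[6] flags=1000 PL?F → skip
[7] flags=1000 VS?F → skip

VAL = 0xab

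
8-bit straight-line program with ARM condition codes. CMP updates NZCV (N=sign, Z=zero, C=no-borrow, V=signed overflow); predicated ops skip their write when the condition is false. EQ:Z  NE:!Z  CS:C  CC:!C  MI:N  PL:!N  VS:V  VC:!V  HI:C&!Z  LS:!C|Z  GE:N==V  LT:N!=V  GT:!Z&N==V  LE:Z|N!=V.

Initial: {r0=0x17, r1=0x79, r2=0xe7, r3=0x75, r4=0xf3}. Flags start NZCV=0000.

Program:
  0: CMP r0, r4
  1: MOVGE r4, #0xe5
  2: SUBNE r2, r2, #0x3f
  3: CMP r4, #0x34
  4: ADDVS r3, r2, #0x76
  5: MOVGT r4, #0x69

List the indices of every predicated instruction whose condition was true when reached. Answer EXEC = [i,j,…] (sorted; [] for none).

0: ✓ CMP  NZCV=0000
1: ✓ MOVGE  r4←0xe5
2: ✓ SUBNE  r2←0xa8
3: ✓ CMP  NZCV=1010
4: · ADDVS
5: · MOVGT

EXEC = [1,2]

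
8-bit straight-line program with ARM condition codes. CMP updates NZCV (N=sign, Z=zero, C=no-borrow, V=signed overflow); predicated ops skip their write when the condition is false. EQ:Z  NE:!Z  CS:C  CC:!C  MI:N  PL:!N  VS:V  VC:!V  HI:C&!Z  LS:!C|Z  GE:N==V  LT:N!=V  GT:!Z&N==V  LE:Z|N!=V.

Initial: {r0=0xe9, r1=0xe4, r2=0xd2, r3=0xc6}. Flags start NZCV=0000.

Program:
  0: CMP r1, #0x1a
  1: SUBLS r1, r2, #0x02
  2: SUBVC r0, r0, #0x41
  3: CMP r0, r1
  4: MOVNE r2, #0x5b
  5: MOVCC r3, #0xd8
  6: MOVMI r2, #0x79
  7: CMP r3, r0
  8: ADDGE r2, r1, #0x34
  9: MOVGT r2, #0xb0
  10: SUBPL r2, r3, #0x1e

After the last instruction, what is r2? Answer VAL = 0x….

VAL = 0xba

0: ✓ CMP  NZCV=1010
1: · SUBLS
2: ✓ SUBVC  r0←0xa8
3: ✓ CMP  NZCV=1000
4: ✓ MOVNE  r2←0x5b
5: ✓ MOVCC  r3←0xd8
6: ✓ MOVMI  r2←0x79
7: ✓ CMP  NZCV=0010
8: ✓ ADDGE  r2←0x18
9: ✓ MOVGT  r2←0xb0
10: ✓ SUBPL  r2←0xba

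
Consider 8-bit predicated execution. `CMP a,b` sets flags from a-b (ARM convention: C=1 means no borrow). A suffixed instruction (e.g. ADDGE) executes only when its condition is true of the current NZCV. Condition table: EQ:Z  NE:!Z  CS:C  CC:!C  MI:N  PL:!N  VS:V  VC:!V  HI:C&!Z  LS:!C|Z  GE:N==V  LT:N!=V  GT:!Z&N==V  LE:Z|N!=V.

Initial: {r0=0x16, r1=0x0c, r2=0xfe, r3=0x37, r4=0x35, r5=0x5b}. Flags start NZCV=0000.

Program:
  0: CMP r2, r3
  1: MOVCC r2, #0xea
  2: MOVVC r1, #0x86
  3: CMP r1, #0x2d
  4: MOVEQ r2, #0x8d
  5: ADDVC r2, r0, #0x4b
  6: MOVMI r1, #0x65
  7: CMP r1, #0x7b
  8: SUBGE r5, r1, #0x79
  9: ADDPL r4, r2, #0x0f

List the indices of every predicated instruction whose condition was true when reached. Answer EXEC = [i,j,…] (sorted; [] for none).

EXEC = [2,9]

0: ✓ CMP  NZCV=1010
1: · MOVCC
2: ✓ MOVVC  r1←0x86
3: ✓ CMP  NZCV=0011
4: · MOVEQ
5: · ADDVC
6: · MOVMI
7: ✓ CMP  NZCV=0011
8: · SUBGE
9: ✓ ADDPL  r4←0x0d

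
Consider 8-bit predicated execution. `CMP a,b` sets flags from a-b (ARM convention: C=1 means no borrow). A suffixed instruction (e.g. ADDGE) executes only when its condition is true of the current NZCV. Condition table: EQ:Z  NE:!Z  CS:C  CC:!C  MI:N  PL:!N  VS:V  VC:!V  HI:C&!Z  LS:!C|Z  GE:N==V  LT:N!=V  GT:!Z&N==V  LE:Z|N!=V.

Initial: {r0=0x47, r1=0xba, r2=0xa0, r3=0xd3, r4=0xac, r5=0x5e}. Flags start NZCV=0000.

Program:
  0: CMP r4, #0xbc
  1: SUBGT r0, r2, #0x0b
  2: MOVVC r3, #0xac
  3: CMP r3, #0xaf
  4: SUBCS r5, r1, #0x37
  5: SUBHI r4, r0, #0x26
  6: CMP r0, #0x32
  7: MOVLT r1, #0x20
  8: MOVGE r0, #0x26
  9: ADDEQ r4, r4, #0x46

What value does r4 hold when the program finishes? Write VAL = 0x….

0: ✓ CMP  NZCV=1000
1: · SUBGT
2: ✓ MOVVC  r3←0xac
3: ✓ CMP  NZCV=1000
4: · SUBCS
5: · SUBHI
6: ✓ CMP  NZCV=0010
7: · MOVLT
8: ✓ MOVGE  r0←0x26
9: · ADDEQ

VAL = 0xac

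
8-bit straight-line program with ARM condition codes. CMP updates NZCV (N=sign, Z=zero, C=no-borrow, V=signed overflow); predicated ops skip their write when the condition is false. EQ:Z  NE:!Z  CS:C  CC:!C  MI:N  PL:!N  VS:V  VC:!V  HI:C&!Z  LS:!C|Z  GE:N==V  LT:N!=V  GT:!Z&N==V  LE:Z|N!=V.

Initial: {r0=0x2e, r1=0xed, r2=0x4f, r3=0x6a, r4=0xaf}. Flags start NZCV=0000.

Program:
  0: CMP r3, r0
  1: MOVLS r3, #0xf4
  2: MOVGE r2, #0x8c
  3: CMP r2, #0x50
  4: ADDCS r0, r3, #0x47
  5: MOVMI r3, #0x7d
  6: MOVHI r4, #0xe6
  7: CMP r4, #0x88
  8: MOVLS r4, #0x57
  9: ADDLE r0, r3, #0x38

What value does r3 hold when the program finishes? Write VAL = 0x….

VAL = 0x6a

0: ✓ CMP  NZCV=0010
1: · MOVLS
2: ✓ MOVGE  r2←0x8c
3: ✓ CMP  NZCV=0011
4: ✓ ADDCS  r0←0xb1
5: · MOVMI
6: ✓ MOVHI  r4←0xe6
7: ✓ CMP  NZCV=0010
8: · MOVLS
9: · ADDLE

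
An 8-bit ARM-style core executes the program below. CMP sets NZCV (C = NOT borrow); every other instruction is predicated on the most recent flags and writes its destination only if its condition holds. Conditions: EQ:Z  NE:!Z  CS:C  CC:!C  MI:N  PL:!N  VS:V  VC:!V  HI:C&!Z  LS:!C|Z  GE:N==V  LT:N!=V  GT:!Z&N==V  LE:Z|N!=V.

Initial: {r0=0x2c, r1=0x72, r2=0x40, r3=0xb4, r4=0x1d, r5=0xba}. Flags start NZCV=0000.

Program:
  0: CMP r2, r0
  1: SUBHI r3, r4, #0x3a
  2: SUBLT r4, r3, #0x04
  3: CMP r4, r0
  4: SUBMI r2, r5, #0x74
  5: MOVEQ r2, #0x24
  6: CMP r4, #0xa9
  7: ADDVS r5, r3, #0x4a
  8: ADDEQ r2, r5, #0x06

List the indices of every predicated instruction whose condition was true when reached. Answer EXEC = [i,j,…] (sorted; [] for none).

EXEC = [1,4]

[0] flags=0010 → (cmp)
[1] flags=0010 HI?T → r3=0xe3
[2] flags=0010 LT?F → skip
[3] flags=1000 → (cmp)
[4] flags=1000 MI?T → r2=0x46
[5] flags=1000 EQ?F → skip
[6] flags=0000 → (cmp)
[7] flags=0000 VS?F → skip
[8] flags=0000 EQ?F → skip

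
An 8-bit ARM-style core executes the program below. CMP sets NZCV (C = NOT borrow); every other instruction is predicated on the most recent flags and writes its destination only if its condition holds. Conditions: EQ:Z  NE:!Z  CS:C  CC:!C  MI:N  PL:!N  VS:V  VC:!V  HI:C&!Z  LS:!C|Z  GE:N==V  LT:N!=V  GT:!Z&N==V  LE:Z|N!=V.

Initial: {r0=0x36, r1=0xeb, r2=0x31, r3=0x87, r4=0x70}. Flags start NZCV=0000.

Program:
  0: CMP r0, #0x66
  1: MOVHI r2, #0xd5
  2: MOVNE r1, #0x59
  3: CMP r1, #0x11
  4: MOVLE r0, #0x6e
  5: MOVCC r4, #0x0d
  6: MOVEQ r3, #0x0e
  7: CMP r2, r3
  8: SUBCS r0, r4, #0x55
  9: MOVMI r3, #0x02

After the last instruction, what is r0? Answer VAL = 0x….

[0] flags=1000 → (cmp)
[1] flags=1000 HI?F → skip
[2] flags=1000 NE?T → r1=0x59
[3] flags=0010 → (cmp)
[4] flags=0010 LE?F → skip
[5] flags=0010 CC?F → skip
[6] flags=0010 EQ?F → skip
[7] flags=1001 → (cmp)
[8] flags=1001 CS?F → skip
[9] flags=1001 MI?T → r3=0x02

VAL = 0x36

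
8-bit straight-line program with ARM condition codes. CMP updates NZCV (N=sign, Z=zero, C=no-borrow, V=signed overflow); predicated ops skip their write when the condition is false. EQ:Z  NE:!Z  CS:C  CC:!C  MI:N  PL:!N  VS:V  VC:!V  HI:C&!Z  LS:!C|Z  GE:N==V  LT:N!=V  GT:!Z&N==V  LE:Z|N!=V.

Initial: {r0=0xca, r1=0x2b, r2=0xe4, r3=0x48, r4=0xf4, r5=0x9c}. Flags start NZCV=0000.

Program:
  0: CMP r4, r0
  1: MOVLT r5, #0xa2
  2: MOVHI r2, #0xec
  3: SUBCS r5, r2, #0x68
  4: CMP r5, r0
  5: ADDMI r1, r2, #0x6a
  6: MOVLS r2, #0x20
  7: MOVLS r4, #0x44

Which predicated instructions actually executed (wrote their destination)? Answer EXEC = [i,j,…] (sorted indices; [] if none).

[0] flags=0010 → (cmp)
[1] flags=0010 LT?F → skip
[2] flags=0010 HI?T → r2=0xec
[3] flags=0010 CS?T → r5=0x84
[4] flags=1000 → (cmp)
[5] flags=1000 MI?T → r1=0x56
[6] flags=1000 LS?T → r2=0x20
[7] flags=1000 LS?T → r4=0x44

EXEC = [2,3,5,6,7]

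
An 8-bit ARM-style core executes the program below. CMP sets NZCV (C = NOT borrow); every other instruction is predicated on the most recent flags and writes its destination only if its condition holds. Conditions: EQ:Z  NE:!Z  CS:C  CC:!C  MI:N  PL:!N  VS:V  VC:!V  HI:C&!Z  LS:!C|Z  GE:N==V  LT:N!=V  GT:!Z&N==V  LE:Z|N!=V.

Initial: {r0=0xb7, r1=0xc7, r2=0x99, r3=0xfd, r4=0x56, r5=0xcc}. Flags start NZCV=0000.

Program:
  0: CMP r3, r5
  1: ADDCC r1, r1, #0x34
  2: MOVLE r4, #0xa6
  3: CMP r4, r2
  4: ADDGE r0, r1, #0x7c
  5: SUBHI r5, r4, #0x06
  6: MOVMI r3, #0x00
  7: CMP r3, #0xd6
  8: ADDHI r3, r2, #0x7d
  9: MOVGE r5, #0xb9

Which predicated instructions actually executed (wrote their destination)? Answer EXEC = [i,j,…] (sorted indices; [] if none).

[0] flags=0010 → (cmp)
[1] flags=0010 CC?F → skip
[2] flags=0010 LE?F → skip
[3] flags=1001 → (cmp)
[4] flags=1001 GE?T → r0=0x43
[5] flags=1001 HI?F → skip
[6] flags=1001 MI?T → r3=0x00
[7] flags=0000 → (cmp)
[8] flags=0000 HI?F → skip
[9] flags=0000 GE?T → r5=0xb9

EXEC = [4,6,9]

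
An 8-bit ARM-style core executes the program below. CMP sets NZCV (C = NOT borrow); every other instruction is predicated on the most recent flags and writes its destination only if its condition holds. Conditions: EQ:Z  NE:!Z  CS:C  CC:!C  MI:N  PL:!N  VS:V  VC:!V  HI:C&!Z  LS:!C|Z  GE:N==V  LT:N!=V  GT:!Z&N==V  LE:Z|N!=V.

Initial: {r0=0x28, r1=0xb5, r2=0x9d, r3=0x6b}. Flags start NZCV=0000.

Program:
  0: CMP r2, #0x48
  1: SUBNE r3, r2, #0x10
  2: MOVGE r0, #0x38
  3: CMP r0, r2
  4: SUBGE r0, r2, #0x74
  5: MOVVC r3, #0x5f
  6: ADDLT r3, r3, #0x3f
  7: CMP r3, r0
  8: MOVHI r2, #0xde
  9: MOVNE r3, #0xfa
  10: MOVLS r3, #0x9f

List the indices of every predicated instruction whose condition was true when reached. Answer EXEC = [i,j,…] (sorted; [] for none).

0: ✓ CMP  NZCV=0011
1: ✓ SUBNE  r3←0x8d
2: · MOVGE
3: ✓ CMP  NZCV=1001
4: ✓ SUBGE  r0←0x29
5: · MOVVC
6: · ADDLT
7: ✓ CMP  NZCV=0011
8: ✓ MOVHI  r2←0xde
9: ✓ MOVNE  r3←0xfa
10: · MOVLS

EXEC = [1,4,8,9]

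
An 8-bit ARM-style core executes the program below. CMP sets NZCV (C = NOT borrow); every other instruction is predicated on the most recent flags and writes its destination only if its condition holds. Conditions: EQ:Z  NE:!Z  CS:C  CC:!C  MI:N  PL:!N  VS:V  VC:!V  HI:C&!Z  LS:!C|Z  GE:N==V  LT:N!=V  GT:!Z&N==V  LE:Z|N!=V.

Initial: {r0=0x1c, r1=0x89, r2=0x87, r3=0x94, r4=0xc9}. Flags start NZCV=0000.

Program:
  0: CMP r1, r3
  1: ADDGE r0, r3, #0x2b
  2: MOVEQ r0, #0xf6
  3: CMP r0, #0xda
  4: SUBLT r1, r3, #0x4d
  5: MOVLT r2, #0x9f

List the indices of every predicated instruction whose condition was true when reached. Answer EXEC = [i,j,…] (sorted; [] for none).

0: ✓ CMP  NZCV=1000
1: · ADDGE
2: · MOVEQ
3: ✓ CMP  NZCV=0000
4: · SUBLT
5: · MOVLT

EXEC = []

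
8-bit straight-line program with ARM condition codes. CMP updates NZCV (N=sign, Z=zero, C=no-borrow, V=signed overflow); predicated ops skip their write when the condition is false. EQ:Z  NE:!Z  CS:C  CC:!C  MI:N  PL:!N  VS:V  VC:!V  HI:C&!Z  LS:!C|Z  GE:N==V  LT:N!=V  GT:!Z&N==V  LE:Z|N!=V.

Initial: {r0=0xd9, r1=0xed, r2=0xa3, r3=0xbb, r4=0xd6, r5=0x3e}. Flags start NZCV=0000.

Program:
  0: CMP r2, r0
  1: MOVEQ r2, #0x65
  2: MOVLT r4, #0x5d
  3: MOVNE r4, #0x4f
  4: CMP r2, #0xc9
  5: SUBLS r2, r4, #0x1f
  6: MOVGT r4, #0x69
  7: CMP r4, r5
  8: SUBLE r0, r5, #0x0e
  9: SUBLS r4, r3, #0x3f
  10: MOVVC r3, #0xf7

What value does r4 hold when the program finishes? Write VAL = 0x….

VAL = 0x4f

[0] flags=1000 → (cmp)
[1] flags=1000 EQ?F → skip
[2] flags=1000 LT?T → r4=0x5d
[3] flags=1000 NE?T → r4=0x4f
[4] flags=1000 → (cmp)
[5] flags=1000 LS?T → r2=0x30
[6] flags=1000 GT?F → skip
[7] flags=0010 → (cmp)
[8] flags=0010 LE?F → skip
[9] flags=0010 LS?F → skip
[10] flags=0010 VC?T → r3=0xf7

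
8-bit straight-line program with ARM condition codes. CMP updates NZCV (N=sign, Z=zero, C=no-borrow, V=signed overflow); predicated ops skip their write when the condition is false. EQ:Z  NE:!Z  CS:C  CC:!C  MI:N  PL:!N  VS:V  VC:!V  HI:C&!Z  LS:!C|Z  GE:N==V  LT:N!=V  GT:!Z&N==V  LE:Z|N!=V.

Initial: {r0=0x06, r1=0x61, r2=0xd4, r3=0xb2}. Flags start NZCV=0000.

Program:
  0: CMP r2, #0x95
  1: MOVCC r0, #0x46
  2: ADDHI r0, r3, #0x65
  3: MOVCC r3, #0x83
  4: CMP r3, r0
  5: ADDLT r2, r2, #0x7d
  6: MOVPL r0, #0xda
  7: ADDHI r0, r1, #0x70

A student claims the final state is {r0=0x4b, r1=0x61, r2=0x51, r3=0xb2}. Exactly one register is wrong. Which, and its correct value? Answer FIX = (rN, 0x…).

FIX = (r0, 0xd1)

0: ✓ CMP  NZCV=0010
1: · MOVCC
2: ✓ ADDHI  r0←0x17
3: · MOVCC
4: ✓ CMP  NZCV=1010
5: ✓ ADDLT  r2←0x51
6: · MOVPL
7: ✓ ADDHI  r0←0xd1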